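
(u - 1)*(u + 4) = u^2 + 3*u - 4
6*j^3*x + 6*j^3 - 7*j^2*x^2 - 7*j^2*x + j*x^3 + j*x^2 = (-6*j + x)*(-j + x)*(j*x + j)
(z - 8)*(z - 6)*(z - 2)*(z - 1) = z^4 - 17*z^3 + 92*z^2 - 172*z + 96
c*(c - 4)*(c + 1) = c^3 - 3*c^2 - 4*c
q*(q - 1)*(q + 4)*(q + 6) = q^4 + 9*q^3 + 14*q^2 - 24*q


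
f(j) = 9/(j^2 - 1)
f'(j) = -18*j/(j^2 - 1)^2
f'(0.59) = -24.99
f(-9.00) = 0.11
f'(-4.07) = 0.30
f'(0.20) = -3.91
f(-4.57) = 0.45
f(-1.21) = 19.39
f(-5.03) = 0.37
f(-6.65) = 0.21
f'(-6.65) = 0.06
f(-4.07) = 0.58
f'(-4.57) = 0.21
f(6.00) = 0.26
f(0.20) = -9.38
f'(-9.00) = 0.03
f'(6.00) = -0.09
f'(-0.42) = 11.15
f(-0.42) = -10.93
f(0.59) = -13.81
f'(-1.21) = 101.12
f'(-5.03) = 0.15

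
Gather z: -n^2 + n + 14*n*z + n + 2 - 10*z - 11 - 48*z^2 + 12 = -n^2 + 2*n - 48*z^2 + z*(14*n - 10) + 3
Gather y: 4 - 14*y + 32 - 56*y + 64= 100 - 70*y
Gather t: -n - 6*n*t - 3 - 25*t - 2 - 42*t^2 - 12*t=-n - 42*t^2 + t*(-6*n - 37) - 5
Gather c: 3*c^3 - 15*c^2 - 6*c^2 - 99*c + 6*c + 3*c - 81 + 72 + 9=3*c^3 - 21*c^2 - 90*c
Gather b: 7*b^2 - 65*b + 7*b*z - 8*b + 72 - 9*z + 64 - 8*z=7*b^2 + b*(7*z - 73) - 17*z + 136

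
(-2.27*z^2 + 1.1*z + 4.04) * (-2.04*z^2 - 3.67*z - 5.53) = 4.6308*z^4 + 6.0869*z^3 + 0.2745*z^2 - 20.9098*z - 22.3412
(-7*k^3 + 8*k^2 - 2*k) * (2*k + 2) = -14*k^4 + 2*k^3 + 12*k^2 - 4*k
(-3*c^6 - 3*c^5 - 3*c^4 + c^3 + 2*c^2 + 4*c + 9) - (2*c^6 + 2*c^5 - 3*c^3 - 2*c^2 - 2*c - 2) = -5*c^6 - 5*c^5 - 3*c^4 + 4*c^3 + 4*c^2 + 6*c + 11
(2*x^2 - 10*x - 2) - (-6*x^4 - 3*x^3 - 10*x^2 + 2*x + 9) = 6*x^4 + 3*x^3 + 12*x^2 - 12*x - 11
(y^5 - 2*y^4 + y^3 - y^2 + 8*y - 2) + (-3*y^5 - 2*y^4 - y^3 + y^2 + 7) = -2*y^5 - 4*y^4 + 8*y + 5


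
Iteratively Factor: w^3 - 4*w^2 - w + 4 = (w + 1)*(w^2 - 5*w + 4) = (w - 4)*(w + 1)*(w - 1)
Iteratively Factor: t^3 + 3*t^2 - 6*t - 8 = (t - 2)*(t^2 + 5*t + 4) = (t - 2)*(t + 4)*(t + 1)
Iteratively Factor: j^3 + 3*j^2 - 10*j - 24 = (j + 4)*(j^2 - j - 6) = (j + 2)*(j + 4)*(j - 3)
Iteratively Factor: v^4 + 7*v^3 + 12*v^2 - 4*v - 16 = (v - 1)*(v^3 + 8*v^2 + 20*v + 16) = (v - 1)*(v + 2)*(v^2 + 6*v + 8) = (v - 1)*(v + 2)*(v + 4)*(v + 2)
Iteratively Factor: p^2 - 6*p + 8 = (p - 2)*(p - 4)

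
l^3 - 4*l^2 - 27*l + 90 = (l - 6)*(l - 3)*(l + 5)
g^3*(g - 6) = g^4 - 6*g^3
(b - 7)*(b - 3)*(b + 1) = b^3 - 9*b^2 + 11*b + 21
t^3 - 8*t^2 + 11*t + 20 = (t - 5)*(t - 4)*(t + 1)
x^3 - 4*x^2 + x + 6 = (x - 3)*(x - 2)*(x + 1)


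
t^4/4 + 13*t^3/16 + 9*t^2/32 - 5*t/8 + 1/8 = (t/4 + 1/2)*(t - 1/2)*(t - 1/4)*(t + 2)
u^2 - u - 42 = (u - 7)*(u + 6)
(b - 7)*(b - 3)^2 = b^3 - 13*b^2 + 51*b - 63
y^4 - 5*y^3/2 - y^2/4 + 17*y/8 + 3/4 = (y - 2)*(y - 3/2)*(y + 1/2)^2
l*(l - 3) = l^2 - 3*l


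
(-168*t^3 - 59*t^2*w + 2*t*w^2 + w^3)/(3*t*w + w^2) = -56*t^2/w - t + w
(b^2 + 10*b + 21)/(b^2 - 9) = (b + 7)/(b - 3)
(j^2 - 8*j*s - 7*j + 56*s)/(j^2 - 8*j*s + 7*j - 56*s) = (j - 7)/(j + 7)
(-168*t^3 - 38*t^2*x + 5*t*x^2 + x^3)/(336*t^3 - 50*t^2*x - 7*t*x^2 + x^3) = (4*t + x)/(-8*t + x)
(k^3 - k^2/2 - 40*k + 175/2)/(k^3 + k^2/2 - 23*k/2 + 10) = (k^2 + 2*k - 35)/(k^2 + 3*k - 4)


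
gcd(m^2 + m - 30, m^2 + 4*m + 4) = 1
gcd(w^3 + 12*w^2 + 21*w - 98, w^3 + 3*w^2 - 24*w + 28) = w^2 + 5*w - 14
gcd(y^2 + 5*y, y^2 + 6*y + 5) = y + 5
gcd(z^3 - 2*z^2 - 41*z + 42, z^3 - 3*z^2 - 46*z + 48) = z^2 + 5*z - 6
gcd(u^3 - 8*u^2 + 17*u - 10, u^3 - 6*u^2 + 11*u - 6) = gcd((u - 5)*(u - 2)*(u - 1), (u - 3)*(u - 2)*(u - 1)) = u^2 - 3*u + 2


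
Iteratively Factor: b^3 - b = (b - 1)*(b^2 + b) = (b - 1)*(b + 1)*(b)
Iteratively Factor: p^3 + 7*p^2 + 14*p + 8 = (p + 1)*(p^2 + 6*p + 8) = (p + 1)*(p + 4)*(p + 2)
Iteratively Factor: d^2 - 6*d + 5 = (d - 5)*(d - 1)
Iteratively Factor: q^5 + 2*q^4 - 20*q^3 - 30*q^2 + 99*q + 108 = (q - 3)*(q^4 + 5*q^3 - 5*q^2 - 45*q - 36) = (q - 3)*(q + 3)*(q^3 + 2*q^2 - 11*q - 12) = (q - 3)*(q + 1)*(q + 3)*(q^2 + q - 12) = (q - 3)^2*(q + 1)*(q + 3)*(q + 4)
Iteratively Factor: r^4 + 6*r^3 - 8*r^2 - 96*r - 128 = (r + 2)*(r^3 + 4*r^2 - 16*r - 64) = (r + 2)*(r + 4)*(r^2 - 16) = (r - 4)*(r + 2)*(r + 4)*(r + 4)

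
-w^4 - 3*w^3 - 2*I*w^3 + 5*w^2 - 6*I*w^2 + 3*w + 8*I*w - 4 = (w + 4)*(w + I)*(-I*w + 1)*(-I*w + I)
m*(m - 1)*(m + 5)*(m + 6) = m^4 + 10*m^3 + 19*m^2 - 30*m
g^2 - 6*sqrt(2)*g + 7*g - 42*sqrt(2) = (g + 7)*(g - 6*sqrt(2))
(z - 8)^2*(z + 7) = z^3 - 9*z^2 - 48*z + 448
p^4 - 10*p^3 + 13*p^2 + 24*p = p*(p - 8)*(p - 3)*(p + 1)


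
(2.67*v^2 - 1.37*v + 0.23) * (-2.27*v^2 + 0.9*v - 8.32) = -6.0609*v^4 + 5.5129*v^3 - 23.9695*v^2 + 11.6054*v - 1.9136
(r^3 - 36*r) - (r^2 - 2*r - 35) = r^3 - r^2 - 34*r + 35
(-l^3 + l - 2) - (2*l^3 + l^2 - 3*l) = -3*l^3 - l^2 + 4*l - 2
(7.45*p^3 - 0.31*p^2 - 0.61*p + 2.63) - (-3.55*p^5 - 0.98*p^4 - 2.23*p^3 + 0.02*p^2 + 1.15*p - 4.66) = 3.55*p^5 + 0.98*p^4 + 9.68*p^3 - 0.33*p^2 - 1.76*p + 7.29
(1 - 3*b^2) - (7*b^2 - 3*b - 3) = -10*b^2 + 3*b + 4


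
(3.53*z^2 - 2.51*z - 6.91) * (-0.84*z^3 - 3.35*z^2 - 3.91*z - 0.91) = -2.9652*z^5 - 9.7171*z^4 + 0.410600000000001*z^3 + 29.7503*z^2 + 29.3022*z + 6.2881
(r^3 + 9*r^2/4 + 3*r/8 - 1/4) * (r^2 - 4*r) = r^5 - 7*r^4/4 - 69*r^3/8 - 7*r^2/4 + r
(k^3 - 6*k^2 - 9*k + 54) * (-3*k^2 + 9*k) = -3*k^5 + 27*k^4 - 27*k^3 - 243*k^2 + 486*k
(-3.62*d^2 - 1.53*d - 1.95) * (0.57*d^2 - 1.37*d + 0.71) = -2.0634*d^4 + 4.0873*d^3 - 1.5856*d^2 + 1.5852*d - 1.3845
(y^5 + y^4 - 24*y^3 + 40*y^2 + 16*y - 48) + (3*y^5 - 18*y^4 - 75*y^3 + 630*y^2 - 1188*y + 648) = 4*y^5 - 17*y^4 - 99*y^3 + 670*y^2 - 1172*y + 600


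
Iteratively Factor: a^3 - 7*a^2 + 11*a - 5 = (a - 5)*(a^2 - 2*a + 1) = (a - 5)*(a - 1)*(a - 1)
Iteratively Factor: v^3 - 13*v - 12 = (v - 4)*(v^2 + 4*v + 3) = (v - 4)*(v + 1)*(v + 3)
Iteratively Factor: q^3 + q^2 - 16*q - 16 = (q + 1)*(q^2 - 16) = (q - 4)*(q + 1)*(q + 4)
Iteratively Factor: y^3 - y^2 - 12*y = (y - 4)*(y^2 + 3*y) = y*(y - 4)*(y + 3)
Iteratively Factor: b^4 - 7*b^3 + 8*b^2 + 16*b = (b - 4)*(b^3 - 3*b^2 - 4*b) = b*(b - 4)*(b^2 - 3*b - 4) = b*(b - 4)^2*(b + 1)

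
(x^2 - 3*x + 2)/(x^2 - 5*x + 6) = (x - 1)/(x - 3)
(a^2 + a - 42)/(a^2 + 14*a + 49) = (a - 6)/(a + 7)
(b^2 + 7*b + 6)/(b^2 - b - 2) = (b + 6)/(b - 2)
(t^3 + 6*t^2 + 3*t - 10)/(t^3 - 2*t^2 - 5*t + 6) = (t + 5)/(t - 3)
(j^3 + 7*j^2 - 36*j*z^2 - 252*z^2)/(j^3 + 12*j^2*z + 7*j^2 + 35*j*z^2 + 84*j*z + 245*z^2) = (j^2 - 36*z^2)/(j^2 + 12*j*z + 35*z^2)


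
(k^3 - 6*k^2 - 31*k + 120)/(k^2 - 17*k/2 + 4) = 2*(k^2 + 2*k - 15)/(2*k - 1)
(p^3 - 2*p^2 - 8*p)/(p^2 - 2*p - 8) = p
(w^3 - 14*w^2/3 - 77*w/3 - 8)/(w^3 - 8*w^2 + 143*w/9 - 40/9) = 3*(3*w^3 - 14*w^2 - 77*w - 24)/(9*w^3 - 72*w^2 + 143*w - 40)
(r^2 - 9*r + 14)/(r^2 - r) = (r^2 - 9*r + 14)/(r*(r - 1))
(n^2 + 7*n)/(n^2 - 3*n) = (n + 7)/(n - 3)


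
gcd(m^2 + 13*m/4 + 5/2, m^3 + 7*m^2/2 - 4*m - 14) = m + 2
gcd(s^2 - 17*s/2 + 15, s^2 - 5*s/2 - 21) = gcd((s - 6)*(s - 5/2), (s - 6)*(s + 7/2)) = s - 6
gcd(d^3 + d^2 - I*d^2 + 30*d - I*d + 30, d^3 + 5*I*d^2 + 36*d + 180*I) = d^2 - I*d + 30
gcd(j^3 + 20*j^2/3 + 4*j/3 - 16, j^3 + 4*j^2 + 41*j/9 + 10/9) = j + 2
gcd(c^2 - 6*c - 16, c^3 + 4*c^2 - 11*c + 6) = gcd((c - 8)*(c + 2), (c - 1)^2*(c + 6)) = 1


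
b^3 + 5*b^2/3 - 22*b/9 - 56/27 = (b - 4/3)*(b + 2/3)*(b + 7/3)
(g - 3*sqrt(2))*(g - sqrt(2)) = g^2 - 4*sqrt(2)*g + 6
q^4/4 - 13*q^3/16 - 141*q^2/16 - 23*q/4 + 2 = (q/4 + 1)*(q - 8)*(q - 1/4)*(q + 1)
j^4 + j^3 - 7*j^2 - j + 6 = (j - 2)*(j - 1)*(j + 1)*(j + 3)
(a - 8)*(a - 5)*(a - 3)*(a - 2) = a^4 - 18*a^3 + 111*a^2 - 278*a + 240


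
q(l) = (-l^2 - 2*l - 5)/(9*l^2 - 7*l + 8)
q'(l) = (7 - 18*l)*(-l^2 - 2*l - 5)/(9*l^2 - 7*l + 8)^2 + (-2*l - 2)/(9*l^2 - 7*l + 8) = (25*l^2 + 74*l - 51)/(81*l^4 - 126*l^3 + 193*l^2 - 112*l + 64)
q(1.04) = -0.78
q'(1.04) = 0.48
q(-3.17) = -0.07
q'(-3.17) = -0.00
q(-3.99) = -0.07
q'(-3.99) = 0.00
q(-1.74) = -0.10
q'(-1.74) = -0.05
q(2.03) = -0.43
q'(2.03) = 0.21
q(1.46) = -0.59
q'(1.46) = 0.38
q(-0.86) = -0.19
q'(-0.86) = -0.22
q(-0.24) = -0.45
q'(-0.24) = -0.65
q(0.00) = -0.62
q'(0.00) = -0.80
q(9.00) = -0.15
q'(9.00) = 0.01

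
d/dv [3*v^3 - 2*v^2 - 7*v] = 9*v^2 - 4*v - 7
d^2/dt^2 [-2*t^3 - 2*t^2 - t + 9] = -12*t - 4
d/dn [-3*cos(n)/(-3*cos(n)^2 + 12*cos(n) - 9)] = (cos(n)^2 - 3)*sin(n)/((cos(n) - 3)^2*(cos(n) - 1)^2)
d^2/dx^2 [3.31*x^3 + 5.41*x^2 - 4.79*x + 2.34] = 19.86*x + 10.82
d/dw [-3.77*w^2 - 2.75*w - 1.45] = -7.54*w - 2.75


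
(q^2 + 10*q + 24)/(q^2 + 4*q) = (q + 6)/q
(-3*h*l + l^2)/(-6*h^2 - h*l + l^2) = l/(2*h + l)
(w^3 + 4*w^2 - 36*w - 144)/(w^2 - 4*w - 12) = (w^2 + 10*w + 24)/(w + 2)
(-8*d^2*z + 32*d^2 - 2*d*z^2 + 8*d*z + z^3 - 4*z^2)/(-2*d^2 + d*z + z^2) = (-4*d*z + 16*d + z^2 - 4*z)/(-d + z)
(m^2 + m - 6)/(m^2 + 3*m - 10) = (m + 3)/(m + 5)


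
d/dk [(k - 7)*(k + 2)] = 2*k - 5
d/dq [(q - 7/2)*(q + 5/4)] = 2*q - 9/4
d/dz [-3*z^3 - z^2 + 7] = z*(-9*z - 2)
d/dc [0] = 0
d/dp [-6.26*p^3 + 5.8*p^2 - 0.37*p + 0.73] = -18.78*p^2 + 11.6*p - 0.37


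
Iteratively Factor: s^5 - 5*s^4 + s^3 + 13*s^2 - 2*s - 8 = (s - 4)*(s^4 - s^3 - 3*s^2 + s + 2) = (s - 4)*(s + 1)*(s^3 - 2*s^2 - s + 2) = (s - 4)*(s + 1)^2*(s^2 - 3*s + 2) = (s - 4)*(s - 1)*(s + 1)^2*(s - 2)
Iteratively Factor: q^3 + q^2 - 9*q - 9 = (q - 3)*(q^2 + 4*q + 3) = (q - 3)*(q + 1)*(q + 3)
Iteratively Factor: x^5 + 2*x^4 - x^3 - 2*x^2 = (x - 1)*(x^4 + 3*x^3 + 2*x^2) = x*(x - 1)*(x^3 + 3*x^2 + 2*x) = x^2*(x - 1)*(x^2 + 3*x + 2) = x^2*(x - 1)*(x + 2)*(x + 1)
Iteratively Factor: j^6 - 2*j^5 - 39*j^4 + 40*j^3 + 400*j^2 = (j - 5)*(j^5 + 3*j^4 - 24*j^3 - 80*j^2) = (j - 5)*(j + 4)*(j^4 - j^3 - 20*j^2) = (j - 5)*(j + 4)^2*(j^3 - 5*j^2) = j*(j - 5)*(j + 4)^2*(j^2 - 5*j) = j*(j - 5)^2*(j + 4)^2*(j)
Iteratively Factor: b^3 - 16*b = (b)*(b^2 - 16) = b*(b - 4)*(b + 4)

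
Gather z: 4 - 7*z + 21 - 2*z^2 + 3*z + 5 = -2*z^2 - 4*z + 30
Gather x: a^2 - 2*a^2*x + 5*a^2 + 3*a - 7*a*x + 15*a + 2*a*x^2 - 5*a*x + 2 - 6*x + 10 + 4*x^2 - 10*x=6*a^2 + 18*a + x^2*(2*a + 4) + x*(-2*a^2 - 12*a - 16) + 12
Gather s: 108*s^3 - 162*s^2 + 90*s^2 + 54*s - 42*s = 108*s^3 - 72*s^2 + 12*s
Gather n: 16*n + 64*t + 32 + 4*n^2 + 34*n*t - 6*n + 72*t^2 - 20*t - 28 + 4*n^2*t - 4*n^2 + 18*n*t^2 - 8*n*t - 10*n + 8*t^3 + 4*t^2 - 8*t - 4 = 4*n^2*t + n*(18*t^2 + 26*t) + 8*t^3 + 76*t^2 + 36*t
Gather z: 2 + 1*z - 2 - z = 0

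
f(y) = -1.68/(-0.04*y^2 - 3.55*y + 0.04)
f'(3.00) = -0.05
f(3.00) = 0.15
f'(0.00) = -3727.50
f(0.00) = -42.00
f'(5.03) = -0.02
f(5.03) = 0.09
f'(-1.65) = -0.17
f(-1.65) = -0.29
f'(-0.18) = -12.93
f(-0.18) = -2.48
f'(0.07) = -137.15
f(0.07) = 8.05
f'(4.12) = -0.03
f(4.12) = 0.11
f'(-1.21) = -0.32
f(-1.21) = -0.39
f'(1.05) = -0.44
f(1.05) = 0.45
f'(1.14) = -0.37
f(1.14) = 0.41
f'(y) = -1.68*(0.08*y + 3.55)/(-0.04*y^2 - 3.55*y + 0.04)^2 = (-0.1344*y - 5.964)/(0.04*y^2 + 3.55*y - 0.04)^2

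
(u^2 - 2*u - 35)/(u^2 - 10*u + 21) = (u + 5)/(u - 3)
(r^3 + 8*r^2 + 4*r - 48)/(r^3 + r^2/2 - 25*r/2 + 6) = 2*(r^2 + 4*r - 12)/(2*r^2 - 7*r + 3)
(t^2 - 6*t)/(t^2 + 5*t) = (t - 6)/(t + 5)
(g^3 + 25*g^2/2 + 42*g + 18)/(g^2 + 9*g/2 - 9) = (2*g^2 + 13*g + 6)/(2*g - 3)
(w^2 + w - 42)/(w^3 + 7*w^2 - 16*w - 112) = (w - 6)/(w^2 - 16)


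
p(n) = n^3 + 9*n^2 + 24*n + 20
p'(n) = 3*n^2 + 18*n + 24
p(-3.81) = 3.90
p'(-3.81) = -1.03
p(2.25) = 130.95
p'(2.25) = 79.69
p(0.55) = 36.09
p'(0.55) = 34.81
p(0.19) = 24.89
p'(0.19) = 27.53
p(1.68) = 90.46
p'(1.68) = 62.71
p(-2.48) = 0.58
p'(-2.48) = -2.19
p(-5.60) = -7.78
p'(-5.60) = 17.28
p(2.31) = 135.79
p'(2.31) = 81.59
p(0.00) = 20.00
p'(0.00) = 24.00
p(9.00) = 1694.00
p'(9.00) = 429.00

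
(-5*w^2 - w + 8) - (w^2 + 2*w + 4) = -6*w^2 - 3*w + 4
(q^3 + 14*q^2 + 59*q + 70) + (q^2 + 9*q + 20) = q^3 + 15*q^2 + 68*q + 90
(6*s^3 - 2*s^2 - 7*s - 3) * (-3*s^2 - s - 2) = -18*s^5 + 11*s^3 + 20*s^2 + 17*s + 6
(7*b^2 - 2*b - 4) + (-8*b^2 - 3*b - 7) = -b^2 - 5*b - 11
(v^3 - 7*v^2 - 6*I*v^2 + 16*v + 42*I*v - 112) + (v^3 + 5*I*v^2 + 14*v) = 2*v^3 - 7*v^2 - I*v^2 + 30*v + 42*I*v - 112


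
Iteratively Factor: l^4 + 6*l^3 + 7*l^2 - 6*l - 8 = (l + 4)*(l^3 + 2*l^2 - l - 2) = (l - 1)*(l + 4)*(l^2 + 3*l + 2) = (l - 1)*(l + 2)*(l + 4)*(l + 1)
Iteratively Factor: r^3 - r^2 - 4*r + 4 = (r - 2)*(r^2 + r - 2) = (r - 2)*(r - 1)*(r + 2)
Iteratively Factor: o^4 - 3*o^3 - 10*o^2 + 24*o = (o - 4)*(o^3 + o^2 - 6*o) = (o - 4)*(o + 3)*(o^2 - 2*o) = o*(o - 4)*(o + 3)*(o - 2)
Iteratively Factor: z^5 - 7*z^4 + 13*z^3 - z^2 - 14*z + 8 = (z + 1)*(z^4 - 8*z^3 + 21*z^2 - 22*z + 8) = (z - 1)*(z + 1)*(z^3 - 7*z^2 + 14*z - 8) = (z - 4)*(z - 1)*(z + 1)*(z^2 - 3*z + 2) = (z - 4)*(z - 2)*(z - 1)*(z + 1)*(z - 1)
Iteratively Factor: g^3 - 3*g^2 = (g)*(g^2 - 3*g) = g^2*(g - 3)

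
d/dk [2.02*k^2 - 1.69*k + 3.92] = 4.04*k - 1.69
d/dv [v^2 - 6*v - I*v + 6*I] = 2*v - 6 - I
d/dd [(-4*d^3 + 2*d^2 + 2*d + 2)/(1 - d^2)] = 2*(2*d^4 - 5*d^2 + 4*d + 1)/(d^4 - 2*d^2 + 1)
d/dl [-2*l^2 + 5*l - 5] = 5 - 4*l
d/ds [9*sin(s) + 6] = 9*cos(s)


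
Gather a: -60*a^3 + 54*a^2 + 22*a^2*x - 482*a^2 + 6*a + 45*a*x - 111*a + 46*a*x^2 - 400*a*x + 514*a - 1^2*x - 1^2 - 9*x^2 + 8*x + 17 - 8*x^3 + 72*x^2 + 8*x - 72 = -60*a^3 + a^2*(22*x - 428) + a*(46*x^2 - 355*x + 409) - 8*x^3 + 63*x^2 + 15*x - 56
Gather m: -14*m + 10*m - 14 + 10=-4*m - 4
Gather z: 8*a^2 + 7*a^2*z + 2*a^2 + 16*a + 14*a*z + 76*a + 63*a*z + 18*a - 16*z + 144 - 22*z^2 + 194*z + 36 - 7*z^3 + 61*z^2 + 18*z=10*a^2 + 110*a - 7*z^3 + 39*z^2 + z*(7*a^2 + 77*a + 196) + 180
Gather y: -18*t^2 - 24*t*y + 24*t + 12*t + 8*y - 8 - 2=-18*t^2 + 36*t + y*(8 - 24*t) - 10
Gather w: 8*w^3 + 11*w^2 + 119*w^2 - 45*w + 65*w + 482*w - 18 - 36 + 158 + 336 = 8*w^3 + 130*w^2 + 502*w + 440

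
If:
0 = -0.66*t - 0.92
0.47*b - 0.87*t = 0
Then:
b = -2.58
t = -1.39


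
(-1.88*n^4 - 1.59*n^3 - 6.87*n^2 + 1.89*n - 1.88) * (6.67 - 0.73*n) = 1.3724*n^5 - 11.3789*n^4 - 5.5902*n^3 - 47.2026*n^2 + 13.9787*n - 12.5396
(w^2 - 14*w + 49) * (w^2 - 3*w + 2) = w^4 - 17*w^3 + 93*w^2 - 175*w + 98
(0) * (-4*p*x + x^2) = 0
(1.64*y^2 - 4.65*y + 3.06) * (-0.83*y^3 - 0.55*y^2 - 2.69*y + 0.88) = -1.3612*y^5 + 2.9575*y^4 - 4.3939*y^3 + 12.2687*y^2 - 12.3234*y + 2.6928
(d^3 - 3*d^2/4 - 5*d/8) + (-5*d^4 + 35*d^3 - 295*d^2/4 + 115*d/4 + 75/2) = -5*d^4 + 36*d^3 - 149*d^2/2 + 225*d/8 + 75/2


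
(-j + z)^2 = j^2 - 2*j*z + z^2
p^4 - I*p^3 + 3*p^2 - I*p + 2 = (p - 2*I)*(p - I)*(p + I)^2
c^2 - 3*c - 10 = (c - 5)*(c + 2)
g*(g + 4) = g^2 + 4*g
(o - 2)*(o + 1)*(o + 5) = o^3 + 4*o^2 - 7*o - 10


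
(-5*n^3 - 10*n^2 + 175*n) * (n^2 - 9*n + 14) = -5*n^5 + 35*n^4 + 195*n^3 - 1715*n^2 + 2450*n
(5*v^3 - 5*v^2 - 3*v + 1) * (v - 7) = 5*v^4 - 40*v^3 + 32*v^2 + 22*v - 7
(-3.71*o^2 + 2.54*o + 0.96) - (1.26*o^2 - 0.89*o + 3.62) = -4.97*o^2 + 3.43*o - 2.66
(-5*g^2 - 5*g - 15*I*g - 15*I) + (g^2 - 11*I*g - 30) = -4*g^2 - 5*g - 26*I*g - 30 - 15*I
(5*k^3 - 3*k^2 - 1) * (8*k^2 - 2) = 40*k^5 - 24*k^4 - 10*k^3 - 2*k^2 + 2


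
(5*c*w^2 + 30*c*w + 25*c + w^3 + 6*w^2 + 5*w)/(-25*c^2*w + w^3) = (w^2 + 6*w + 5)/(w*(-5*c + w))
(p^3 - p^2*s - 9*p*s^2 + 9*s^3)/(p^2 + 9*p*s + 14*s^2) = (p^3 - p^2*s - 9*p*s^2 + 9*s^3)/(p^2 + 9*p*s + 14*s^2)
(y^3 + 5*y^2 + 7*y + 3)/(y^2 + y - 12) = (y^3 + 5*y^2 + 7*y + 3)/(y^2 + y - 12)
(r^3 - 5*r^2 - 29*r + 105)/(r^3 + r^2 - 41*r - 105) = (r - 3)/(r + 3)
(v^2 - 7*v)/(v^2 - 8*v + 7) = v/(v - 1)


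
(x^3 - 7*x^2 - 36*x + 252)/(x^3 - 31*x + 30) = (x^2 - 13*x + 42)/(x^2 - 6*x + 5)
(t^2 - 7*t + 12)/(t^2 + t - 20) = (t - 3)/(t + 5)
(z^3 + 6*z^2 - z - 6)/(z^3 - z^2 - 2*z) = (z^2 + 5*z - 6)/(z*(z - 2))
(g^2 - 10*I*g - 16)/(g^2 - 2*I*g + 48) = (g - 2*I)/(g + 6*I)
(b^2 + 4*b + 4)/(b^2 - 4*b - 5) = (b^2 + 4*b + 4)/(b^2 - 4*b - 5)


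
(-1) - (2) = -3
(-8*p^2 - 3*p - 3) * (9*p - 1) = -72*p^3 - 19*p^2 - 24*p + 3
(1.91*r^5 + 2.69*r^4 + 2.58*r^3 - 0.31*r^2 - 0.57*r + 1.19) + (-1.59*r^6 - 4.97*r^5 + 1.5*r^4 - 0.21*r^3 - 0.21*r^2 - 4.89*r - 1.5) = -1.59*r^6 - 3.06*r^5 + 4.19*r^4 + 2.37*r^3 - 0.52*r^2 - 5.46*r - 0.31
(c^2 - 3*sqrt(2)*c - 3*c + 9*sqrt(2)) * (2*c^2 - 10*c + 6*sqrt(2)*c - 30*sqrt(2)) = 2*c^4 - 16*c^3 - 6*c^2 + 288*c - 540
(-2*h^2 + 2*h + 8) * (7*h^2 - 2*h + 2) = -14*h^4 + 18*h^3 + 48*h^2 - 12*h + 16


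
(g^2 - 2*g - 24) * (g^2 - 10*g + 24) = g^4 - 12*g^3 + 20*g^2 + 192*g - 576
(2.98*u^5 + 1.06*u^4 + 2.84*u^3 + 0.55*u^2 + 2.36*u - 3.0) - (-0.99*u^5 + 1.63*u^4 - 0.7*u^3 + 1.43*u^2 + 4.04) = 3.97*u^5 - 0.57*u^4 + 3.54*u^3 - 0.88*u^2 + 2.36*u - 7.04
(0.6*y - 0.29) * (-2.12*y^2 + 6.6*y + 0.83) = -1.272*y^3 + 4.5748*y^2 - 1.416*y - 0.2407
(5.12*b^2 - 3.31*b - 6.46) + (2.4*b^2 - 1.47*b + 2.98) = 7.52*b^2 - 4.78*b - 3.48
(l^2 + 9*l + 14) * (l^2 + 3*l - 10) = l^4 + 12*l^3 + 31*l^2 - 48*l - 140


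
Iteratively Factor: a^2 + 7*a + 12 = (a + 3)*(a + 4)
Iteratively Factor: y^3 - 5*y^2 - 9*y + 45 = (y + 3)*(y^2 - 8*y + 15) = (y - 3)*(y + 3)*(y - 5)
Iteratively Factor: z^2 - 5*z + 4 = (z - 1)*(z - 4)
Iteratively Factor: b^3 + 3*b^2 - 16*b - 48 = (b + 4)*(b^2 - b - 12) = (b - 4)*(b + 4)*(b + 3)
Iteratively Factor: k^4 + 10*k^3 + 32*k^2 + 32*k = (k + 4)*(k^3 + 6*k^2 + 8*k) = k*(k + 4)*(k^2 + 6*k + 8) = k*(k + 2)*(k + 4)*(k + 4)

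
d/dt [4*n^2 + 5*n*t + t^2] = 5*n + 2*t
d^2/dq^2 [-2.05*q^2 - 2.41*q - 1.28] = -4.10000000000000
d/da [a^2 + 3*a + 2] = 2*a + 3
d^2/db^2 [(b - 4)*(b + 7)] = 2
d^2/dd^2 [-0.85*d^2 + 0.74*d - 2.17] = -1.70000000000000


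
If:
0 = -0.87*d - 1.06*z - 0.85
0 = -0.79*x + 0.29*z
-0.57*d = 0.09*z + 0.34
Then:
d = -0.54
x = -0.13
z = -0.36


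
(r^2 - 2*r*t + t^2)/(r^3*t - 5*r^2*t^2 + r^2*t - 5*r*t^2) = (r^2 - 2*r*t + t^2)/(r*t*(r^2 - 5*r*t + r - 5*t))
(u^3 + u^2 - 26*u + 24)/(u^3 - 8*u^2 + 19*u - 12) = (u + 6)/(u - 3)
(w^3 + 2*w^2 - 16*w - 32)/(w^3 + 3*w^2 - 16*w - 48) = (w + 2)/(w + 3)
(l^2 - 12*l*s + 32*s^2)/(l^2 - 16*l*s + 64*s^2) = (-l + 4*s)/(-l + 8*s)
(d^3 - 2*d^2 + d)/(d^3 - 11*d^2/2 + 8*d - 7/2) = 2*d/(2*d - 7)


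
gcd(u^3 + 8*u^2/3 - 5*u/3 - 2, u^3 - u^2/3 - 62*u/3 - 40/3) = u + 2/3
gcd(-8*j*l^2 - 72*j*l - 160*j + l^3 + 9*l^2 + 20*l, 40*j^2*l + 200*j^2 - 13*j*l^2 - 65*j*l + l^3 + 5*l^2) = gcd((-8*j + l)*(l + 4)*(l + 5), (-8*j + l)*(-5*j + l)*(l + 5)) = 8*j*l + 40*j - l^2 - 5*l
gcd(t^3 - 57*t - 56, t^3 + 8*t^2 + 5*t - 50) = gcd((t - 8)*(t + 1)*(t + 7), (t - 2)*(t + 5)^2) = 1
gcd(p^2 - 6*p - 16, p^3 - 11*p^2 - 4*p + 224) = p - 8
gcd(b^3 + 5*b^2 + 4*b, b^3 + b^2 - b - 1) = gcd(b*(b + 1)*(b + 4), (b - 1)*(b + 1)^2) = b + 1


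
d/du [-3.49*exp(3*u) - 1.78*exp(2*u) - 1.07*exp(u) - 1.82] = (-10.47*exp(2*u) - 3.56*exp(u) - 1.07)*exp(u)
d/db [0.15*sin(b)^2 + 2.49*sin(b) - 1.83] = (0.3*sin(b) + 2.49)*cos(b)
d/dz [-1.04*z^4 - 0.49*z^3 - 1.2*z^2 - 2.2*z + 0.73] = -4.16*z^3 - 1.47*z^2 - 2.4*z - 2.2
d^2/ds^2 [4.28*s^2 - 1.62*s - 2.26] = 8.56000000000000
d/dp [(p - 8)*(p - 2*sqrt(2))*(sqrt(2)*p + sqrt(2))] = 3*sqrt(2)*p^2 - 14*sqrt(2)*p - 8*p - 8*sqrt(2) + 28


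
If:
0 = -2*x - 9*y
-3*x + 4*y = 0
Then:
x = 0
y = 0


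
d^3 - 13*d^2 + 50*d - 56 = (d - 7)*(d - 4)*(d - 2)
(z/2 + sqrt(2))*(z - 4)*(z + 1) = z^3/2 - 3*z^2/2 + sqrt(2)*z^2 - 3*sqrt(2)*z - 2*z - 4*sqrt(2)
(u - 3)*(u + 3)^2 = u^3 + 3*u^2 - 9*u - 27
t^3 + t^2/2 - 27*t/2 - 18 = (t - 4)*(t + 3/2)*(t + 3)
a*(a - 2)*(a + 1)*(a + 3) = a^4 + 2*a^3 - 5*a^2 - 6*a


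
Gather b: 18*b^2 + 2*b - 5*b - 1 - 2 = 18*b^2 - 3*b - 3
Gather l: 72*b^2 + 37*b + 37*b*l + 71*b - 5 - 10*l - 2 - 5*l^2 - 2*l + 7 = 72*b^2 + 108*b - 5*l^2 + l*(37*b - 12)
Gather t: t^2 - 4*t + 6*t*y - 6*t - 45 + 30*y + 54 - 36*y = t^2 + t*(6*y - 10) - 6*y + 9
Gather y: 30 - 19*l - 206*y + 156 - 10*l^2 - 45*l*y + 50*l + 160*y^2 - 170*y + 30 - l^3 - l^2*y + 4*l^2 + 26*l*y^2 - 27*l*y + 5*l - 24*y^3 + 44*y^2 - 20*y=-l^3 - 6*l^2 + 36*l - 24*y^3 + y^2*(26*l + 204) + y*(-l^2 - 72*l - 396) + 216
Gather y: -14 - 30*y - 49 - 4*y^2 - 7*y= -4*y^2 - 37*y - 63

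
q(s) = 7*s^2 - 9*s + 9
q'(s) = 14*s - 9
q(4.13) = 91.23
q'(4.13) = 48.82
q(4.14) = 91.72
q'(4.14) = 48.96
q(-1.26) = 31.45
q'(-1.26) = -26.64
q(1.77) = 15.00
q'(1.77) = 15.78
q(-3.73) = 139.96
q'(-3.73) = -61.22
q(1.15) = 7.91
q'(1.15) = 7.10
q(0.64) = 6.11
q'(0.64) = -0.04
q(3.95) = 82.67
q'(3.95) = 46.30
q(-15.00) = 1719.00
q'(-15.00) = -219.00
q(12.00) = 909.00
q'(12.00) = 159.00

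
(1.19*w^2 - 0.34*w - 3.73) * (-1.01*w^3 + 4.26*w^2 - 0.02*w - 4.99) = -1.2019*w^5 + 5.4128*w^4 + 2.2951*w^3 - 21.8211*w^2 + 1.7712*w + 18.6127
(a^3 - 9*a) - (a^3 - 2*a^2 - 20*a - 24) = 2*a^2 + 11*a + 24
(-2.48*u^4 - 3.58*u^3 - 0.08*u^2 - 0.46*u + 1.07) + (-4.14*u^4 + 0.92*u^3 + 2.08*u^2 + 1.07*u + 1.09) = -6.62*u^4 - 2.66*u^3 + 2.0*u^2 + 0.61*u + 2.16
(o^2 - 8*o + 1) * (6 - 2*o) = -2*o^3 + 22*o^2 - 50*o + 6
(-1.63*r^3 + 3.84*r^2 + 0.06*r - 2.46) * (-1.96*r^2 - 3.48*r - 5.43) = 3.1948*r^5 - 1.854*r^4 - 4.6299*r^3 - 16.2384*r^2 + 8.235*r + 13.3578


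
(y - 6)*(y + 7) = y^2 + y - 42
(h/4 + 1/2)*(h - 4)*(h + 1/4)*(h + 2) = h^4/4 + h^3/16 - 3*h^2 - 19*h/4 - 1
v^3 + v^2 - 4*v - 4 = (v - 2)*(v + 1)*(v + 2)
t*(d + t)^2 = d^2*t + 2*d*t^2 + t^3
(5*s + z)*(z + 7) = 5*s*z + 35*s + z^2 + 7*z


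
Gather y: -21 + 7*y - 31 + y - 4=8*y - 56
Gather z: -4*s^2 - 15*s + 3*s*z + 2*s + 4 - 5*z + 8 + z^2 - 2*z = -4*s^2 - 13*s + z^2 + z*(3*s - 7) + 12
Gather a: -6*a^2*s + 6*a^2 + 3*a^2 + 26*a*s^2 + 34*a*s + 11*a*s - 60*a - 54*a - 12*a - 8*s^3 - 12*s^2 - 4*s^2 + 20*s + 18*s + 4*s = a^2*(9 - 6*s) + a*(26*s^2 + 45*s - 126) - 8*s^3 - 16*s^2 + 42*s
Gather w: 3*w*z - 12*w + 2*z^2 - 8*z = w*(3*z - 12) + 2*z^2 - 8*z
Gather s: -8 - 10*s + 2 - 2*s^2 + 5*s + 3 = -2*s^2 - 5*s - 3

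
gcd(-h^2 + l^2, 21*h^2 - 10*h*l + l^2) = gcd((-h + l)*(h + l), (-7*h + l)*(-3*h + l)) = 1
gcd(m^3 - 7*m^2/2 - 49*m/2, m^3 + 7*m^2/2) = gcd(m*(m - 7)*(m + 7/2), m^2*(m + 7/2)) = m^2 + 7*m/2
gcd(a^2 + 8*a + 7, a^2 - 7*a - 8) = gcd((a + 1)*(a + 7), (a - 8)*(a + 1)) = a + 1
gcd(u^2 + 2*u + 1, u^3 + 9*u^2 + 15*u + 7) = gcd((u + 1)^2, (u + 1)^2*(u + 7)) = u^2 + 2*u + 1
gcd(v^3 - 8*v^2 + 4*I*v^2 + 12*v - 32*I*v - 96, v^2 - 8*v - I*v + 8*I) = v - 8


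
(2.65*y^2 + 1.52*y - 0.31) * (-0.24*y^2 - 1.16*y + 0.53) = -0.636*y^4 - 3.4388*y^3 - 0.2843*y^2 + 1.1652*y - 0.1643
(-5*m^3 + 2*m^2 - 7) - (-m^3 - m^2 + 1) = -4*m^3 + 3*m^2 - 8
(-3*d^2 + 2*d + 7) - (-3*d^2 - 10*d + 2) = 12*d + 5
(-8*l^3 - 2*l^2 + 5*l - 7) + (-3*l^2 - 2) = -8*l^3 - 5*l^2 + 5*l - 9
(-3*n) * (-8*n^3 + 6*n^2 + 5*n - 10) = 24*n^4 - 18*n^3 - 15*n^2 + 30*n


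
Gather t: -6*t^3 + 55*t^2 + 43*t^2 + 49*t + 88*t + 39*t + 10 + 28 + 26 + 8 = -6*t^3 + 98*t^2 + 176*t + 72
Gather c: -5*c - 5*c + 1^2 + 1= 2 - 10*c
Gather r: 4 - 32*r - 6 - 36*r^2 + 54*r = -36*r^2 + 22*r - 2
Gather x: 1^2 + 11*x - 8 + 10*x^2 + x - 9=10*x^2 + 12*x - 16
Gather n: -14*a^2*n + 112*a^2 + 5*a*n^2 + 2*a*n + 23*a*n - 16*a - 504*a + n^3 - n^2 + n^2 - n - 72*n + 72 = 112*a^2 + 5*a*n^2 - 520*a + n^3 + n*(-14*a^2 + 25*a - 73) + 72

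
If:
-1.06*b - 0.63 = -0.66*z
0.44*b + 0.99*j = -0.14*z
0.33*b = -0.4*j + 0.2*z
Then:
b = -0.94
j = 0.50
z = -0.56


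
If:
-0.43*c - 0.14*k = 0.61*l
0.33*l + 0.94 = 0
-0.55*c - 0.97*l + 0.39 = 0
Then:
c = 5.73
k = -5.20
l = -2.85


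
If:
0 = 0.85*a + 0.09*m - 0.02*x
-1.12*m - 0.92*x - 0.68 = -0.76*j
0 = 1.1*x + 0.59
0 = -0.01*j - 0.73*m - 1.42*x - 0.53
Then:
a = -0.05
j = 0.70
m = 0.31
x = -0.54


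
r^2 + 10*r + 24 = (r + 4)*(r + 6)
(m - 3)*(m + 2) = m^2 - m - 6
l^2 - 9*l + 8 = (l - 8)*(l - 1)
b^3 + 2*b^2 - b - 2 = (b - 1)*(b + 1)*(b + 2)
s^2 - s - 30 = (s - 6)*(s + 5)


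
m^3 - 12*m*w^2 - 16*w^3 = (m - 4*w)*(m + 2*w)^2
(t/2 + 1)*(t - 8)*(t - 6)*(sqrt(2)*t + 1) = sqrt(2)*t^4/2 - 6*sqrt(2)*t^3 + t^3/2 - 6*t^2 + 10*sqrt(2)*t^2 + 10*t + 48*sqrt(2)*t + 48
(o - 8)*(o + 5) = o^2 - 3*o - 40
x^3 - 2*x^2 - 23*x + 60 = (x - 4)*(x - 3)*(x + 5)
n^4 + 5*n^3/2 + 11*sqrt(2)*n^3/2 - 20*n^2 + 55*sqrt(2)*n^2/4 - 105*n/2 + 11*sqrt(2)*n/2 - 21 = (n + 1/2)*(n + 2)*(n - 3*sqrt(2)/2)*(n + 7*sqrt(2))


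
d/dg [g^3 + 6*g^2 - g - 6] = 3*g^2 + 12*g - 1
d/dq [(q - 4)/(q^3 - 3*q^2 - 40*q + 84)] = (q^3 - 3*q^2 - 40*q + (q - 4)*(-3*q^2 + 6*q + 40) + 84)/(q^3 - 3*q^2 - 40*q + 84)^2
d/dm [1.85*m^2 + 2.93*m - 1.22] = 3.7*m + 2.93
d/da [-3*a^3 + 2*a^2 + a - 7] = -9*a^2 + 4*a + 1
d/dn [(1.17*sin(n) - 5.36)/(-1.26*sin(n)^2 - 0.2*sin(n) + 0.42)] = (1.4742*sin(n)^2 - 13.5072*sin(n) - 0.5806)*cos(n)/(1.5876*sin(n)^4 + 0.504*sin(n)^3 - 1.0184*sin(n)^2 - 0.168*sin(n) + 0.1764)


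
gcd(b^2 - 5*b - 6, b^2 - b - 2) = b + 1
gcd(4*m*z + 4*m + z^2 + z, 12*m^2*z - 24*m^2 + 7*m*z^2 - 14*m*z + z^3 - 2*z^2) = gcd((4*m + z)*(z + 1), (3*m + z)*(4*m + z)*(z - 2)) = 4*m + z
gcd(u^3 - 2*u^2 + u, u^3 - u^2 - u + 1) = u^2 - 2*u + 1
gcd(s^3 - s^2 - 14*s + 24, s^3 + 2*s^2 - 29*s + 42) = s^2 - 5*s + 6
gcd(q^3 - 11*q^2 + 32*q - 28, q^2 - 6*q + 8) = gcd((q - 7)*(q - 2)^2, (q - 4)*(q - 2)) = q - 2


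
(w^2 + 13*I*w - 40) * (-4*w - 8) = -4*w^3 - 8*w^2 - 52*I*w^2 + 160*w - 104*I*w + 320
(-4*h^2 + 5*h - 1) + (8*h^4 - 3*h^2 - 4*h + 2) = 8*h^4 - 7*h^2 + h + 1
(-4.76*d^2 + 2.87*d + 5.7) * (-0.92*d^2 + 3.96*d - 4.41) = 4.3792*d^4 - 21.49*d^3 + 27.1128*d^2 + 9.9153*d - 25.137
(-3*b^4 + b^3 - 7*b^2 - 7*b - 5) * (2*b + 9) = -6*b^5 - 25*b^4 - 5*b^3 - 77*b^2 - 73*b - 45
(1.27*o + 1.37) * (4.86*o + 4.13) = 6.1722*o^2 + 11.9033*o + 5.6581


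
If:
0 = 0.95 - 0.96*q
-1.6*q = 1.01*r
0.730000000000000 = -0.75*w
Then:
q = 0.99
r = -1.57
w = -0.97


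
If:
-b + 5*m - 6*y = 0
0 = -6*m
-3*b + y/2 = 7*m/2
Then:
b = 0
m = 0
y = 0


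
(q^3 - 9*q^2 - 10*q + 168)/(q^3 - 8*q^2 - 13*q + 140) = (q - 6)/(q - 5)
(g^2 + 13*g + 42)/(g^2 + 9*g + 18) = (g + 7)/(g + 3)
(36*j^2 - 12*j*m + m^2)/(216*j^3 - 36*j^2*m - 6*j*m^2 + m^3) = 1/(6*j + m)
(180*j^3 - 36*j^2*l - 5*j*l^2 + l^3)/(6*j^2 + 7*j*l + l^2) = (30*j^2 - 11*j*l + l^2)/(j + l)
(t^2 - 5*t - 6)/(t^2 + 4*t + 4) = (t^2 - 5*t - 6)/(t^2 + 4*t + 4)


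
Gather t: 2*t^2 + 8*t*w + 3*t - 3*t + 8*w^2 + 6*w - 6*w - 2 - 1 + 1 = 2*t^2 + 8*t*w + 8*w^2 - 2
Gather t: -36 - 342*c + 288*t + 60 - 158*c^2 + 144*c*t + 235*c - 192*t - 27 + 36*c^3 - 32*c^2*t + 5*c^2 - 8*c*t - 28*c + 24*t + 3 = 36*c^3 - 153*c^2 - 135*c + t*(-32*c^2 + 136*c + 120)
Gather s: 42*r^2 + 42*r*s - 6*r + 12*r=42*r^2 + 42*r*s + 6*r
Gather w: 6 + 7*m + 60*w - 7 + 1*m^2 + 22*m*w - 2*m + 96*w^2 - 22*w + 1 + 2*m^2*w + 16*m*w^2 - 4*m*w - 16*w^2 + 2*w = m^2 + 5*m + w^2*(16*m + 80) + w*(2*m^2 + 18*m + 40)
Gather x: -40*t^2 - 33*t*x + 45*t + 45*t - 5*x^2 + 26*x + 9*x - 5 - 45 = -40*t^2 + 90*t - 5*x^2 + x*(35 - 33*t) - 50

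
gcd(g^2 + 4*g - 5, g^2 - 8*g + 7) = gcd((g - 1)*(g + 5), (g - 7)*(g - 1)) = g - 1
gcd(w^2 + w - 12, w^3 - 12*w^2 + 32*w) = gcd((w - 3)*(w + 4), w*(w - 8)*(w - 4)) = 1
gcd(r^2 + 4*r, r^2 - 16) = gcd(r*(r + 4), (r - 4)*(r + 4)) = r + 4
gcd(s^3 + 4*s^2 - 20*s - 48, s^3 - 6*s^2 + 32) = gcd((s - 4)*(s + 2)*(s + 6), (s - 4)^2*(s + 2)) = s^2 - 2*s - 8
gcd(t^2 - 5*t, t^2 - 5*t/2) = t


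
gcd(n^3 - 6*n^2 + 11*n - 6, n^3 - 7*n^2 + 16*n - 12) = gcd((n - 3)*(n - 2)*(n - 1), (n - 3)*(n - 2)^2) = n^2 - 5*n + 6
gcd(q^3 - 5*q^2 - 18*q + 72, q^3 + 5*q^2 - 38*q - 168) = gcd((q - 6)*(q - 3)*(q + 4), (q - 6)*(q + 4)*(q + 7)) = q^2 - 2*q - 24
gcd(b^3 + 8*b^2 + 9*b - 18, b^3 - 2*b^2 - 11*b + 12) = b^2 + 2*b - 3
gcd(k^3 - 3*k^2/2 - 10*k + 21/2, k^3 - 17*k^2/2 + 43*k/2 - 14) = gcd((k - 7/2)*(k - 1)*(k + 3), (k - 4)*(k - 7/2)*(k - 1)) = k^2 - 9*k/2 + 7/2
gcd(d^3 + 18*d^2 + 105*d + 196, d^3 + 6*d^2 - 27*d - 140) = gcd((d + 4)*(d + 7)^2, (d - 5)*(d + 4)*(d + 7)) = d^2 + 11*d + 28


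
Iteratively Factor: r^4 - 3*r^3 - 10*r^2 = (r)*(r^3 - 3*r^2 - 10*r) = r^2*(r^2 - 3*r - 10) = r^2*(r - 5)*(r + 2)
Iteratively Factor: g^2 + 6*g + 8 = (g + 2)*(g + 4)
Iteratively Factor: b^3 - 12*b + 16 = (b - 2)*(b^2 + 2*b - 8) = (b - 2)^2*(b + 4)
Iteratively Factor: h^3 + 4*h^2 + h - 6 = (h + 2)*(h^2 + 2*h - 3) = (h + 2)*(h + 3)*(h - 1)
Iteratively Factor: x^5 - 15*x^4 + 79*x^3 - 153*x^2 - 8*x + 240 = (x + 1)*(x^4 - 16*x^3 + 95*x^2 - 248*x + 240) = (x - 3)*(x + 1)*(x^3 - 13*x^2 + 56*x - 80) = (x - 4)*(x - 3)*(x + 1)*(x^2 - 9*x + 20) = (x - 5)*(x - 4)*(x - 3)*(x + 1)*(x - 4)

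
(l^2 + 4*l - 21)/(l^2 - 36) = (l^2 + 4*l - 21)/(l^2 - 36)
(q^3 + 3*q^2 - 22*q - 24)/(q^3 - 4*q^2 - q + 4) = (q + 6)/(q - 1)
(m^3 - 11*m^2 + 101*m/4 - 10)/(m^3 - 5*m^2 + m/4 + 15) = (2*m^2 - 17*m + 8)/(2*m^2 - 5*m - 12)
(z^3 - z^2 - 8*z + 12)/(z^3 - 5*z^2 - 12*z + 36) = (z - 2)/(z - 6)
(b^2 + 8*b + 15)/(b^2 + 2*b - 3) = (b + 5)/(b - 1)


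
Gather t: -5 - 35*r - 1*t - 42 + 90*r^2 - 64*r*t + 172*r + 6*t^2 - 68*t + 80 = 90*r^2 + 137*r + 6*t^2 + t*(-64*r - 69) + 33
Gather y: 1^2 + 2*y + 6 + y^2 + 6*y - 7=y^2 + 8*y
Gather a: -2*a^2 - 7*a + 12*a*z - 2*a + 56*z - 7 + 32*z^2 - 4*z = -2*a^2 + a*(12*z - 9) + 32*z^2 + 52*z - 7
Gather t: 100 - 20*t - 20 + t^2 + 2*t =t^2 - 18*t + 80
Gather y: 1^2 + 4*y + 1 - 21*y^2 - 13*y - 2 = -21*y^2 - 9*y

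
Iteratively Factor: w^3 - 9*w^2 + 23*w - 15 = (w - 1)*(w^2 - 8*w + 15) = (w - 5)*(w - 1)*(w - 3)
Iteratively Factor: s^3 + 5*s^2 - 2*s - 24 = (s - 2)*(s^2 + 7*s + 12) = (s - 2)*(s + 4)*(s + 3)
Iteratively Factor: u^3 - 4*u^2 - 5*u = (u - 5)*(u^2 + u) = u*(u - 5)*(u + 1)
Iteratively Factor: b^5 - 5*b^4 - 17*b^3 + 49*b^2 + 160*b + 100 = (b + 2)*(b^4 - 7*b^3 - 3*b^2 + 55*b + 50) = (b - 5)*(b + 2)*(b^3 - 2*b^2 - 13*b - 10) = (b - 5)*(b + 1)*(b + 2)*(b^2 - 3*b - 10) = (b - 5)^2*(b + 1)*(b + 2)*(b + 2)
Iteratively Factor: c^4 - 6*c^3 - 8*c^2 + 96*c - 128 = (c + 4)*(c^3 - 10*c^2 + 32*c - 32) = (c - 2)*(c + 4)*(c^2 - 8*c + 16) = (c - 4)*(c - 2)*(c + 4)*(c - 4)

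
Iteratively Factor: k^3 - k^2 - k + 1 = (k - 1)*(k^2 - 1) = (k - 1)^2*(k + 1)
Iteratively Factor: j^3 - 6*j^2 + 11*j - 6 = (j - 2)*(j^2 - 4*j + 3) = (j - 2)*(j - 1)*(j - 3)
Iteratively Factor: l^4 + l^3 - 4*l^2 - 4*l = (l + 1)*(l^3 - 4*l) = l*(l + 1)*(l^2 - 4) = l*(l + 1)*(l + 2)*(l - 2)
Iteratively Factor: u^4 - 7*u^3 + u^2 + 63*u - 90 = (u - 5)*(u^3 - 2*u^2 - 9*u + 18) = (u - 5)*(u - 2)*(u^2 - 9) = (u - 5)*(u - 3)*(u - 2)*(u + 3)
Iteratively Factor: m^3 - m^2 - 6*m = (m + 2)*(m^2 - 3*m) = (m - 3)*(m + 2)*(m)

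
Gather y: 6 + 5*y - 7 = 5*y - 1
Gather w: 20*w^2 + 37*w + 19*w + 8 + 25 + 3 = 20*w^2 + 56*w + 36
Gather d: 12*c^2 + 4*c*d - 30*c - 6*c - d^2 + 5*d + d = 12*c^2 - 36*c - d^2 + d*(4*c + 6)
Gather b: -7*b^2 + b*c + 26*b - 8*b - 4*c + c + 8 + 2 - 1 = -7*b^2 + b*(c + 18) - 3*c + 9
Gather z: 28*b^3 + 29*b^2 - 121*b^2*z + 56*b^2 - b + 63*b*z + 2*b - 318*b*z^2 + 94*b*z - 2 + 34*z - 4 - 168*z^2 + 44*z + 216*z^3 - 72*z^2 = 28*b^3 + 85*b^2 + b + 216*z^3 + z^2*(-318*b - 240) + z*(-121*b^2 + 157*b + 78) - 6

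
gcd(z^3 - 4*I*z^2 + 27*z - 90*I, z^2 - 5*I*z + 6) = z - 6*I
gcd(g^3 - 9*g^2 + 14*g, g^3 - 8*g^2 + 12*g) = g^2 - 2*g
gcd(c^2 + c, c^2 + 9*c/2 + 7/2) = c + 1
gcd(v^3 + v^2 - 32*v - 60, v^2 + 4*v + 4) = v + 2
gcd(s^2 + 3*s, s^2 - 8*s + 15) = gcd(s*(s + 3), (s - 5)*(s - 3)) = 1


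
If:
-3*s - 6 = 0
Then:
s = -2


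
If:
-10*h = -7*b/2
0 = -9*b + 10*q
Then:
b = 10*q/9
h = 7*q/18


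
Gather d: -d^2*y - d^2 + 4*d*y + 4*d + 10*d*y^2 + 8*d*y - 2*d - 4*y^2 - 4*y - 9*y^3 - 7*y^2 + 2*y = d^2*(-y - 1) + d*(10*y^2 + 12*y + 2) - 9*y^3 - 11*y^2 - 2*y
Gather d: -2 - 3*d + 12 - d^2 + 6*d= -d^2 + 3*d + 10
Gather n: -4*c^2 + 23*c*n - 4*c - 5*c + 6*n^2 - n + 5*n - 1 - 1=-4*c^2 - 9*c + 6*n^2 + n*(23*c + 4) - 2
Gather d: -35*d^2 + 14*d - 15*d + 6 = -35*d^2 - d + 6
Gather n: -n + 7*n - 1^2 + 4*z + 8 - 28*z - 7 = 6*n - 24*z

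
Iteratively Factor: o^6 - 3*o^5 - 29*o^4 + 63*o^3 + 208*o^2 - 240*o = (o + 4)*(o^5 - 7*o^4 - o^3 + 67*o^2 - 60*o) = (o - 5)*(o + 4)*(o^4 - 2*o^3 - 11*o^2 + 12*o) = (o - 5)*(o - 4)*(o + 4)*(o^3 + 2*o^2 - 3*o) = o*(o - 5)*(o - 4)*(o + 4)*(o^2 + 2*o - 3) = o*(o - 5)*(o - 4)*(o + 3)*(o + 4)*(o - 1)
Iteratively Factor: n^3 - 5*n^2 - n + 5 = (n - 1)*(n^2 - 4*n - 5) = (n - 5)*(n - 1)*(n + 1)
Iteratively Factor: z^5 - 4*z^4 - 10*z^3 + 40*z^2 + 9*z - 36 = (z - 3)*(z^4 - z^3 - 13*z^2 + z + 12) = (z - 3)*(z + 1)*(z^3 - 2*z^2 - 11*z + 12) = (z - 3)*(z - 1)*(z + 1)*(z^2 - z - 12) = (z - 4)*(z - 3)*(z - 1)*(z + 1)*(z + 3)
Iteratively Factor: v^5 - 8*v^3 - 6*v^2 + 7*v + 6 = (v - 3)*(v^4 + 3*v^3 + v^2 - 3*v - 2) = (v - 3)*(v + 1)*(v^3 + 2*v^2 - v - 2) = (v - 3)*(v + 1)^2*(v^2 + v - 2) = (v - 3)*(v + 1)^2*(v + 2)*(v - 1)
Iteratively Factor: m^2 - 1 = (m - 1)*(m + 1)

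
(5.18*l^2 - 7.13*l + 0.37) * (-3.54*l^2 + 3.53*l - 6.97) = -18.3372*l^4 + 43.5256*l^3 - 62.5833*l^2 + 51.0022*l - 2.5789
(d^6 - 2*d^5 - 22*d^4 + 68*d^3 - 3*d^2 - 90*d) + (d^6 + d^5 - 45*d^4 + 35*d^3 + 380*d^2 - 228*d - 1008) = 2*d^6 - d^5 - 67*d^4 + 103*d^3 + 377*d^2 - 318*d - 1008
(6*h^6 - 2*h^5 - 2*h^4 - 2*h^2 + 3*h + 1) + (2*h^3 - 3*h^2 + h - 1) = 6*h^6 - 2*h^5 - 2*h^4 + 2*h^3 - 5*h^2 + 4*h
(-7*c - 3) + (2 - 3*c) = -10*c - 1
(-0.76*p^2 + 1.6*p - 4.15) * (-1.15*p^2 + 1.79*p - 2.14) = 0.874*p^4 - 3.2004*p^3 + 9.2629*p^2 - 10.8525*p + 8.881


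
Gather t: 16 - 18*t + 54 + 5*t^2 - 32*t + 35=5*t^2 - 50*t + 105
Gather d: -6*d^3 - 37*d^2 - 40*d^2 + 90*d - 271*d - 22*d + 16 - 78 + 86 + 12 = -6*d^3 - 77*d^2 - 203*d + 36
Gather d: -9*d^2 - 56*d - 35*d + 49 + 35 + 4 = -9*d^2 - 91*d + 88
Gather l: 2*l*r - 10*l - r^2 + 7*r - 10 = l*(2*r - 10) - r^2 + 7*r - 10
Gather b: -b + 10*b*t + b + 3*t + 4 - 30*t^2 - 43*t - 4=10*b*t - 30*t^2 - 40*t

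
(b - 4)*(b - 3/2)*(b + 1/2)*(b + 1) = b^4 - 4*b^3 - 7*b^2/4 + 25*b/4 + 3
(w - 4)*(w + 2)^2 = w^3 - 12*w - 16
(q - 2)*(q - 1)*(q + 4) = q^3 + q^2 - 10*q + 8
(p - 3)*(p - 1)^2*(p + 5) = p^4 - 18*p^2 + 32*p - 15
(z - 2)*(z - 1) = z^2 - 3*z + 2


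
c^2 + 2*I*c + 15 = (c - 3*I)*(c + 5*I)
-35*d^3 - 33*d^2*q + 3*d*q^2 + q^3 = (-5*d + q)*(d + q)*(7*d + q)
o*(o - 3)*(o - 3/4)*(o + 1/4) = o^4 - 7*o^3/2 + 21*o^2/16 + 9*o/16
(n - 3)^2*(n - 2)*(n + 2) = n^4 - 6*n^3 + 5*n^2 + 24*n - 36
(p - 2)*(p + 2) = p^2 - 4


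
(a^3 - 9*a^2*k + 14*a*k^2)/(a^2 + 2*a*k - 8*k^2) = a*(a - 7*k)/(a + 4*k)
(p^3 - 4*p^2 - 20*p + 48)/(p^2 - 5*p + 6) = (p^2 - 2*p - 24)/(p - 3)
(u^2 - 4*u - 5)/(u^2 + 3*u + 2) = (u - 5)/(u + 2)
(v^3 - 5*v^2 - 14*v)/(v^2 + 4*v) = (v^2 - 5*v - 14)/(v + 4)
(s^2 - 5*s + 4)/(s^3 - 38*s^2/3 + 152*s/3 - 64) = 3*(s - 1)/(3*s^2 - 26*s + 48)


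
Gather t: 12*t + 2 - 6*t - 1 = 6*t + 1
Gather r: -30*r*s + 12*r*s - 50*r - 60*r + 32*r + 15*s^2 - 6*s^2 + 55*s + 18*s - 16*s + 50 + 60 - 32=r*(-18*s - 78) + 9*s^2 + 57*s + 78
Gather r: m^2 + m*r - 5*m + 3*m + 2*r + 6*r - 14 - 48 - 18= m^2 - 2*m + r*(m + 8) - 80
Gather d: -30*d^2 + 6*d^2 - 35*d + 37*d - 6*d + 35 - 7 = -24*d^2 - 4*d + 28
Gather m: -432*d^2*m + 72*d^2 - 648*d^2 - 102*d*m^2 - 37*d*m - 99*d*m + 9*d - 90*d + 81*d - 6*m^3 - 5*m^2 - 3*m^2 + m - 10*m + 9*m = -576*d^2 - 6*m^3 + m^2*(-102*d - 8) + m*(-432*d^2 - 136*d)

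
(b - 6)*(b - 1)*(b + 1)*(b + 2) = b^4 - 4*b^3 - 13*b^2 + 4*b + 12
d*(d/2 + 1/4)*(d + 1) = d^3/2 + 3*d^2/4 + d/4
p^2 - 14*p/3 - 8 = (p - 6)*(p + 4/3)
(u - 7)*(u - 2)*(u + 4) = u^3 - 5*u^2 - 22*u + 56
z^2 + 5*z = z*(z + 5)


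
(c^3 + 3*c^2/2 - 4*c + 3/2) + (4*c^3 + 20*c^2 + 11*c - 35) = 5*c^3 + 43*c^2/2 + 7*c - 67/2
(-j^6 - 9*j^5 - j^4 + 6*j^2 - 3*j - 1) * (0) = 0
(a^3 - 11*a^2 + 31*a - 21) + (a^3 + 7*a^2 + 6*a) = 2*a^3 - 4*a^2 + 37*a - 21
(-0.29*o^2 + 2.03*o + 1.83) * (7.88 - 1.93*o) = 0.5597*o^3 - 6.2031*o^2 + 12.4645*o + 14.4204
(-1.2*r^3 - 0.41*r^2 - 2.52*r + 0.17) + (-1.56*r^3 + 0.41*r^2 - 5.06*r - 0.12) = -2.76*r^3 - 7.58*r + 0.05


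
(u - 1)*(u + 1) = u^2 - 1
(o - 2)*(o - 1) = o^2 - 3*o + 2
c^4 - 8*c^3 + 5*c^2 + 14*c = c*(c - 7)*(c - 2)*(c + 1)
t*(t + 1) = t^2 + t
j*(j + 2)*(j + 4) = j^3 + 6*j^2 + 8*j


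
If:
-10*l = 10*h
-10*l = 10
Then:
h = 1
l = -1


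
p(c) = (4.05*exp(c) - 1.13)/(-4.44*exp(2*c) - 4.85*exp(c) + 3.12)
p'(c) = (4.05*exp(c) - 1.13)*(8.88*exp(2*c) + 4.85*exp(c))/(-4.44*exp(2*c) - 4.85*exp(c) + 3.12)^2 + 4.05*exp(c)/(-4.44*exp(2*c) - 4.85*exp(c) + 3.12) = (17.982*exp(2*c) - 10.0344*exp(c) + 7.1555)*exp(c)/(19.7136*exp(4*c) + 43.068*exp(3*c) - 4.18310000000001*exp(2*c) - 30.264*exp(c) + 9.7344)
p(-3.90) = -0.35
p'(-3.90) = 0.02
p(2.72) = -0.06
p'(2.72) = 0.05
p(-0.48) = -0.87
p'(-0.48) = 1.94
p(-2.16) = -0.27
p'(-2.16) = 0.11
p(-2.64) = -0.31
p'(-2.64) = 0.06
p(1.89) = -0.11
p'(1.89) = 0.10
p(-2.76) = -0.31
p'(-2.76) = 0.05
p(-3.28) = -0.33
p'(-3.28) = 0.03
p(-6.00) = -0.36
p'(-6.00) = 0.00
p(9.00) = 0.00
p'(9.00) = 0.00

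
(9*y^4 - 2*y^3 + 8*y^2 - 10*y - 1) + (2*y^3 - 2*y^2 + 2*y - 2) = 9*y^4 + 6*y^2 - 8*y - 3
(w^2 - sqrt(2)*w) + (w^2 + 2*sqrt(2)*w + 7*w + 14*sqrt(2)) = 2*w^2 + sqrt(2)*w + 7*w + 14*sqrt(2)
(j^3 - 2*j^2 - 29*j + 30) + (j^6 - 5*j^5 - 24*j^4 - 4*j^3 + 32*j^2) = j^6 - 5*j^5 - 24*j^4 - 3*j^3 + 30*j^2 - 29*j + 30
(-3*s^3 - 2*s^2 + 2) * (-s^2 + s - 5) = 3*s^5 - s^4 + 13*s^3 + 8*s^2 + 2*s - 10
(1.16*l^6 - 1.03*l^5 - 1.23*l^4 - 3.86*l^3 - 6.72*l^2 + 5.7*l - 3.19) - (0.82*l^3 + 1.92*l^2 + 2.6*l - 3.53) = 1.16*l^6 - 1.03*l^5 - 1.23*l^4 - 4.68*l^3 - 8.64*l^2 + 3.1*l + 0.34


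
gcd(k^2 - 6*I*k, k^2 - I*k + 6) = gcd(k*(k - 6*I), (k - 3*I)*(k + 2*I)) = 1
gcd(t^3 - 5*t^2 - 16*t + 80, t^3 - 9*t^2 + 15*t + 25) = t - 5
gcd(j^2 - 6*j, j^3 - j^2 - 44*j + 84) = j - 6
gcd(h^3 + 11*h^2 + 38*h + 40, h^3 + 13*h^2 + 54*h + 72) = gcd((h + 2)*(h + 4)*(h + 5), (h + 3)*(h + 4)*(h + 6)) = h + 4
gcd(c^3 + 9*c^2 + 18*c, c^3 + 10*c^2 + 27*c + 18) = c^2 + 9*c + 18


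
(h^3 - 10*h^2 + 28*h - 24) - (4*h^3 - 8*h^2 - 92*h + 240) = -3*h^3 - 2*h^2 + 120*h - 264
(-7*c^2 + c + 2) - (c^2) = -8*c^2 + c + 2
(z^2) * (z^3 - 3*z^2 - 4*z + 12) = z^5 - 3*z^4 - 4*z^3 + 12*z^2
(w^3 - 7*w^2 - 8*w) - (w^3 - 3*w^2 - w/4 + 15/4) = -4*w^2 - 31*w/4 - 15/4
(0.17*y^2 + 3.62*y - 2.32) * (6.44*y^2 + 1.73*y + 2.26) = 1.0948*y^4 + 23.6069*y^3 - 8.294*y^2 + 4.1676*y - 5.2432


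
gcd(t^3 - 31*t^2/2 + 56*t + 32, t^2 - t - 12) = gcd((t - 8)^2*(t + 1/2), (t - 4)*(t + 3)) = 1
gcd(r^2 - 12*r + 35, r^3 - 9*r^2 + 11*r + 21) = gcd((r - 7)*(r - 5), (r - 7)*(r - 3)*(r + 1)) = r - 7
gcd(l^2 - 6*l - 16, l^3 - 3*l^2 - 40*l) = l - 8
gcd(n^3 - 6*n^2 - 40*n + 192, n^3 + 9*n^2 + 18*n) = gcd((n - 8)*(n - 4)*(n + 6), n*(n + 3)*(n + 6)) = n + 6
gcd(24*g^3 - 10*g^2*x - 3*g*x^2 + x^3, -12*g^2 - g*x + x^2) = -12*g^2 - g*x + x^2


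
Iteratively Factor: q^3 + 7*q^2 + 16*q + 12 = (q + 2)*(q^2 + 5*q + 6) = (q + 2)^2*(q + 3)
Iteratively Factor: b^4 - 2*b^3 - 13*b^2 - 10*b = (b + 2)*(b^3 - 4*b^2 - 5*b) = b*(b + 2)*(b^2 - 4*b - 5) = b*(b - 5)*(b + 2)*(b + 1)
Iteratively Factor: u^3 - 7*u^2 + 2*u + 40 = (u - 4)*(u^2 - 3*u - 10) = (u - 4)*(u + 2)*(u - 5)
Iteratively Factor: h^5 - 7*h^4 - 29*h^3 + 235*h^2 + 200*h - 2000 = (h - 5)*(h^4 - 2*h^3 - 39*h^2 + 40*h + 400) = (h - 5)*(h + 4)*(h^3 - 6*h^2 - 15*h + 100) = (h - 5)*(h + 4)^2*(h^2 - 10*h + 25) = (h - 5)^2*(h + 4)^2*(h - 5)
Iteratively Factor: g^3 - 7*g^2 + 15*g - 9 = (g - 3)*(g^2 - 4*g + 3) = (g - 3)^2*(g - 1)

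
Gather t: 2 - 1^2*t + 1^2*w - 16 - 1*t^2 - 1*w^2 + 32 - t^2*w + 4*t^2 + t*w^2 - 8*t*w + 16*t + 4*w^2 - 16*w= t^2*(3 - w) + t*(w^2 - 8*w + 15) + 3*w^2 - 15*w + 18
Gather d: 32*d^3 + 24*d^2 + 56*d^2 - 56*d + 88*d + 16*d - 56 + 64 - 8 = 32*d^3 + 80*d^2 + 48*d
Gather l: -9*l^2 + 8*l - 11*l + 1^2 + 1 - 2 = -9*l^2 - 3*l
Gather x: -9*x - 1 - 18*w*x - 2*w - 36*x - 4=-2*w + x*(-18*w - 45) - 5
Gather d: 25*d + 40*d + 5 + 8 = 65*d + 13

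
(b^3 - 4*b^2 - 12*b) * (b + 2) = b^4 - 2*b^3 - 20*b^2 - 24*b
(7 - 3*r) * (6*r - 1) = -18*r^2 + 45*r - 7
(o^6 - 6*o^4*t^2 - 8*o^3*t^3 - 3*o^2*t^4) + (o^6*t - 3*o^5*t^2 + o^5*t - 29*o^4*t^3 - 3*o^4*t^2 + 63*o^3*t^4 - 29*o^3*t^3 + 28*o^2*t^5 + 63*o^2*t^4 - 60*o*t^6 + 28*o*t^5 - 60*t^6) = o^6*t + o^6 - 3*o^5*t^2 + o^5*t - 29*o^4*t^3 - 9*o^4*t^2 + 63*o^3*t^4 - 37*o^3*t^3 + 28*o^2*t^5 + 60*o^2*t^4 - 60*o*t^6 + 28*o*t^5 - 60*t^6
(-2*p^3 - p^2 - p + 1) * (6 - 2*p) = 4*p^4 - 10*p^3 - 4*p^2 - 8*p + 6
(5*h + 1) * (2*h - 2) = 10*h^2 - 8*h - 2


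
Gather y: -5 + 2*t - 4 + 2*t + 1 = 4*t - 8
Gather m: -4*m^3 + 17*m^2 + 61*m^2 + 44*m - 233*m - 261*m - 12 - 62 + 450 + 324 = -4*m^3 + 78*m^2 - 450*m + 700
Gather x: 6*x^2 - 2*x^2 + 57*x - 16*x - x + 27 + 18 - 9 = 4*x^2 + 40*x + 36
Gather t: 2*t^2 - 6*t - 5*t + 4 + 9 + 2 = 2*t^2 - 11*t + 15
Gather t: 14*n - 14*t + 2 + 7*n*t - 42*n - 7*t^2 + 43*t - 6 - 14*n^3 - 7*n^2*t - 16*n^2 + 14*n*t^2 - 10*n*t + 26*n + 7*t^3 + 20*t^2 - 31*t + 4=-14*n^3 - 16*n^2 - 2*n + 7*t^3 + t^2*(14*n + 13) + t*(-7*n^2 - 3*n - 2)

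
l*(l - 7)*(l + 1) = l^3 - 6*l^2 - 7*l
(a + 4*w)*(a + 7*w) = a^2 + 11*a*w + 28*w^2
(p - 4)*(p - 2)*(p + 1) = p^3 - 5*p^2 + 2*p + 8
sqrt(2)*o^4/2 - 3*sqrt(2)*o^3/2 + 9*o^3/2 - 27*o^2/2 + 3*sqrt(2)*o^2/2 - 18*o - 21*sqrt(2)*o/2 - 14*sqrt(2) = (o - 4)*(o + sqrt(2))*(o + 7*sqrt(2)/2)*(sqrt(2)*o/2 + sqrt(2)/2)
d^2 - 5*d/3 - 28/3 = (d - 4)*(d + 7/3)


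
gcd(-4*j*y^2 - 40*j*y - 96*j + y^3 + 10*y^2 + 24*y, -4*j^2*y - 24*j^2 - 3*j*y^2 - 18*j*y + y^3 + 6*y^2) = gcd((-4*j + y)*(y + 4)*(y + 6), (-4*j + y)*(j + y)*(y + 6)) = -4*j*y - 24*j + y^2 + 6*y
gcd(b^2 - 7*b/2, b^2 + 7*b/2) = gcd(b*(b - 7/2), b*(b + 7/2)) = b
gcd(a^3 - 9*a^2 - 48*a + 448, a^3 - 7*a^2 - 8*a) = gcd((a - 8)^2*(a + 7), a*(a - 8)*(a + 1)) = a - 8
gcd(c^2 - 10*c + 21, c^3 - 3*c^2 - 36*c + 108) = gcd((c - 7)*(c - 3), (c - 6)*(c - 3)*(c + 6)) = c - 3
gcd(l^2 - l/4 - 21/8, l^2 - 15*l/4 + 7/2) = l - 7/4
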